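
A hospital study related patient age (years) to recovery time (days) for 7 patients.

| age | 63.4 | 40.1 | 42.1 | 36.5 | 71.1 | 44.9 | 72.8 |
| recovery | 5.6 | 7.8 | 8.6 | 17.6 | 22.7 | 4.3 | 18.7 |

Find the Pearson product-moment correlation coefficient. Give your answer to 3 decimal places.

n = 7, Σx = 370.9, Σy = 85.3, Σx² = 21103.29, Σy² = 1359.39, Σxy = 4840.68
nΣxy − ΣxΣy = 33884.76 − 31637.77 = 2246.99
nΣx² − (Σx)² = 147723.03 − 137566.81 = 10156.22; nΣy² − (Σy)² = 9515.73 − 7276.09 = 2239.64
r = 2246.99 / √(10156.22 × 2239.64) = 2246.99 / 4769.3057 ≈ 0.471

0.471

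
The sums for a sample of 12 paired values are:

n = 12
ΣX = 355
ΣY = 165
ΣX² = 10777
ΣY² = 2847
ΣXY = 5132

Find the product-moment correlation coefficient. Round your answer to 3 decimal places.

r = (nΣXY − ΣXΣY) / √[(nΣX² − (ΣX)²)(nΣY² − (ΣY)²)]
Numerator: 12×5132 − 355×165 = 3009
Denominator: √[(129324 − 126025)(34164 − 27225)] = √[3299 × 6939] = 4784.5335
r = 3009 / 4784.5335 ≈ 0.629

0.629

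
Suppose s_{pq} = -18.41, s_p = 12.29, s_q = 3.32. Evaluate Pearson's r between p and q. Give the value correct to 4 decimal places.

-0.4512

r = Cov(p,q) / (s_p · s_q) = -18.41 / (12.29 × 3.32)
  = -18.41 / 40.8028 ≈ -0.4512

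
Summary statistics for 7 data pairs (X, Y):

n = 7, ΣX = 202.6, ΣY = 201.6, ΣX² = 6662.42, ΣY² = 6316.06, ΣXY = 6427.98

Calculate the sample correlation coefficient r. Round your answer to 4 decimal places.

0.9294

r = (nΣXY − ΣXΣY) / √[(nΣX² − (ΣX)²)(nΣY² − (ΣY)²)]
Numerator: 7×6427.98 − 202.6×201.6 = 4151.7
Denominator: √[(46636.94 − 41046.76)(44212.42 − 40642.56)] = √[5590.18 × 3569.86] = 4467.2318
r = 4151.7 / 4467.2318 ≈ 0.9294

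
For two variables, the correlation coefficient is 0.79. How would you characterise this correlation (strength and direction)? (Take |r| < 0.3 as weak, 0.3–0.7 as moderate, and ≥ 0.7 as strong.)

r = 0.79 > 0 so the relationship is positive.
|r| = 0.79, which falls in the strong range.

strong positive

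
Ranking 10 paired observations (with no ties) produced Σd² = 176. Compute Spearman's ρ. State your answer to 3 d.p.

-0.067

ρ = 1 − 6Σd² / [n(n²−1)] = 1 − 6×176 / (10×99)
  = 1 − 1056/990 = 1 − 1.0667 ≈ -0.067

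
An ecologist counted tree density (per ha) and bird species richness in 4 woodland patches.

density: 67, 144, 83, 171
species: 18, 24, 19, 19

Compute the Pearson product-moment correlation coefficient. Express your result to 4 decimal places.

n = 4, Σx = 465, Σy = 80, Σx² = 61355, Σy² = 1622, Σxy = 9488
nΣxy − ΣxΣy = 37952 − 37200 = 752
nΣx² − (Σx)² = 245420 − 216225 = 29195; nΣy² − (Σy)² = 6488 − 6400 = 88
r = 752 / √(29195 × 88) = 752 / 1602.8599 ≈ 0.4692

0.4692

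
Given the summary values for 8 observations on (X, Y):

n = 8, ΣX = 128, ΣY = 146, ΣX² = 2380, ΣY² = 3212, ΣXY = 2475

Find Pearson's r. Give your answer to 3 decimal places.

0.326

r = (nΣXY − ΣXΣY) / √[(nΣX² − (ΣX)²)(nΣY² − (ΣY)²)]
Numerator: 8×2475 − 128×146 = 1112
Denominator: √[(19040 − 16384)(25696 − 21316)] = √[2656 × 4380] = 3410.7594
r = 1112 / 3410.7594 ≈ 0.326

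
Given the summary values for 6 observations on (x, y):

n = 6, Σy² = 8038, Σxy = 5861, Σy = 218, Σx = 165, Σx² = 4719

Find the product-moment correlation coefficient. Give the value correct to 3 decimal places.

-0.918

r = (nΣxy − ΣxΣy) / √[(nΣx² − (Σx)²)(nΣy² − (Σy)²)]
Numerator: 6×5861 − 165×218 = -804
Denominator: √[(28314 − 27225)(48228 − 47524)] = √[1089 × 704] = 875.5889
r = -804 / 875.5889 ≈ -0.918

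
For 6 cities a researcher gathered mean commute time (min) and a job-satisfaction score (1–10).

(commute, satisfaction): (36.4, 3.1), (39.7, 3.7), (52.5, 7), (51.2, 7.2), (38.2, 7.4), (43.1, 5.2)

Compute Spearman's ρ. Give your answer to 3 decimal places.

0.371

Rank commute: 1, 3, 6, 5, 2, 4
Rank satisfaction: 1, 2, 4, 5, 6, 3
d = rank(commute) − rank(satisfaction): 0, 1, 2, 0, -4, 1; Σd² = 22
ρ = 1 − 6Σd² / [n(n²−1)] = 1 − 6×22 / (6×35) = 1 − 132/210 ≈ 0.371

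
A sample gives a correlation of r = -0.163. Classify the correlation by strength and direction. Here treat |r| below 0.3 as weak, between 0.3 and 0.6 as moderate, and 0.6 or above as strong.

weak negative

r = -0.163 < 0 so the relationship is negative.
|r| = 0.163, which falls in the weak range.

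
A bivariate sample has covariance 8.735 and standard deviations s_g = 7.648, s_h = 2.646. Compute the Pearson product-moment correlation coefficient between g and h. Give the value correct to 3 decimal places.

0.432

r = Cov(g,h) / (s_g · s_h) = 8.735 / (7.648 × 2.646)
  = 8.735 / 20.2366 ≈ 0.432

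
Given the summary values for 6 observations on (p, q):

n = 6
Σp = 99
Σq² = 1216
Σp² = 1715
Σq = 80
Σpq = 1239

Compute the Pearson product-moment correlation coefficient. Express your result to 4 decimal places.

r = (nΣpq − ΣpΣq) / √[(nΣp² − (Σp)²)(nΣq² − (Σq)²)]
Numerator: 6×1239 − 99×80 = -486
Denominator: √[(10290 − 9801)(7296 − 6400)] = √[489 × 896] = 661.9245
r = -486 / 661.9245 ≈ -0.7342

-0.7342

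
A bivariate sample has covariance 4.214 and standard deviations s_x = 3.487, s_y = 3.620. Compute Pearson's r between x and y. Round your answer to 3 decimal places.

r = Cov(x,y) / (s_x · s_y) = 4.214 / (3.487 × 3.620)
  = 4.214 / 12.6229 ≈ 0.334

0.334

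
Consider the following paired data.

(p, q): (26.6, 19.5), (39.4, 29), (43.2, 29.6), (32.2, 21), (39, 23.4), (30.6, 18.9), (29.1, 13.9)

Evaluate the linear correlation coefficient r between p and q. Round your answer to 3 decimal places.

n = 7, Σp = 240.1, Σq = 155.3, Σp² = 8467.17, Σq² = 3636.39, Σpq = 5511.65
nΣpq − ΣpΣq = 38581.55 − 37287.53 = 1294.02
nΣp² − (Σp)² = 59270.19 − 57648.01 = 1622.18; nΣq² − (Σq)² = 25454.73 − 24118.09 = 1336.64
r = 1294.02 / √(1622.18 × 1336.64) = 1294.02 / 1472.5049 ≈ 0.879

0.879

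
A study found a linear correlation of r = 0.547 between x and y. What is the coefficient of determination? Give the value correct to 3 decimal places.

0.299

r² = (0.547)² = 0.299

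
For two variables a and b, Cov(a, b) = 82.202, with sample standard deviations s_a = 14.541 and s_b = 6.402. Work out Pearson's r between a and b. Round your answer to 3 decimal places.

0.883

r = Cov(a,b) / (s_a · s_b) = 82.202 / (14.541 × 6.402)
  = 82.202 / 93.0915 ≈ 0.883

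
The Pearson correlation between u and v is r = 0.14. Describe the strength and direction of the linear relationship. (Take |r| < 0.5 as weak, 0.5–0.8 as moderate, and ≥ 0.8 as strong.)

weak positive

r = 0.14 > 0 so the relationship is positive.
|r| = 0.14, which falls in the weak range.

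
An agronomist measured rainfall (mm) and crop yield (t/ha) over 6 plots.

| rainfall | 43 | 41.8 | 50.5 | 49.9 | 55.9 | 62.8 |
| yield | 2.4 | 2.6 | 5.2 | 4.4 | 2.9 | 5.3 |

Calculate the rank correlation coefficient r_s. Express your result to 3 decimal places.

0.771

Rank rainfall: 2, 1, 4, 3, 5, 6
Rank yield: 1, 2, 5, 4, 3, 6
d = rank(rainfall) − rank(yield): 1, -1, -1, -1, 2, 0; Σd² = 8
ρ = 1 − 6Σd² / [n(n²−1)] = 1 − 6×8 / (6×35) = 1 − 48/210 ≈ 0.771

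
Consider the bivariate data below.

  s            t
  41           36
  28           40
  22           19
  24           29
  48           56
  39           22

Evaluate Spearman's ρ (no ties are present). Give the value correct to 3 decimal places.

Rank s: 5, 3, 1, 2, 6, 4
Rank t: 4, 5, 1, 3, 6, 2
d = rank(s) − rank(t): 1, -2, 0, -1, 0, 2; Σd² = 10
ρ = 1 − 6Σd² / [n(n²−1)] = 1 − 6×10 / (6×35) = 1 − 60/210 ≈ 0.714

0.714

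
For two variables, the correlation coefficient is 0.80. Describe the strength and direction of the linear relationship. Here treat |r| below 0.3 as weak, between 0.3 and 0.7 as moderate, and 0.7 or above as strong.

strong positive

r = 0.80 > 0 so the relationship is positive.
|r| = 0.80, which falls in the strong range.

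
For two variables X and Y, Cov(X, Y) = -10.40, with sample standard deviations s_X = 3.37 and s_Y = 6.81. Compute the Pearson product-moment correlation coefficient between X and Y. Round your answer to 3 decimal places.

r = Cov(X,Y) / (s_X · s_Y) = -10.40 / (3.37 × 6.81)
  = -10.40 / 22.9497 ≈ -0.453

-0.453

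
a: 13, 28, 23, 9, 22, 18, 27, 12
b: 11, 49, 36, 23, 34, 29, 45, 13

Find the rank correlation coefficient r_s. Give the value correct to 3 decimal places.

0.905

Rank a: 3, 8, 6, 1, 5, 4, 7, 2
Rank b: 1, 8, 6, 3, 5, 4, 7, 2
d = rank(a) − rank(b): 2, 0, 0, -2, 0, 0, 0, 0; Σd² = 8
ρ = 1 − 6Σd² / [n(n²−1)] = 1 − 6×8 / (8×63) = 1 − 48/504 ≈ 0.905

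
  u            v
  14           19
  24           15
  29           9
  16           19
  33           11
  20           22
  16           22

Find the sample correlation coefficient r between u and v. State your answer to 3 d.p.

-0.865

n = 7, Σu = 152, Σv = 117, Σu² = 3614, Σv² = 2117, Σuv = 2346
nΣuv − ΣuΣv = 16422 − 17784 = -1362
nΣu² − (Σu)² = 25298 − 23104 = 2194; nΣv² − (Σv)² = 14819 − 13689 = 1130
r = -1362 / √(2194 × 1130) = -1362 / 1574.5539 ≈ -0.865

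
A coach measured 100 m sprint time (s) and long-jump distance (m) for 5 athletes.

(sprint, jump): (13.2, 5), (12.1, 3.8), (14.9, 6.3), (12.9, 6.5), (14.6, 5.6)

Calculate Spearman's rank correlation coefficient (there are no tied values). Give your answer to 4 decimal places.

Rank sprint: 3, 1, 5, 2, 4
Rank jump: 2, 1, 4, 5, 3
d = rank(sprint) − rank(jump): 1, 0, 1, -3, 1; Σd² = 12
ρ = 1 − 6Σd² / [n(n²−1)] = 1 − 6×12 / (5×24) = 1 − 72/120 ≈ 0.4000

0.4000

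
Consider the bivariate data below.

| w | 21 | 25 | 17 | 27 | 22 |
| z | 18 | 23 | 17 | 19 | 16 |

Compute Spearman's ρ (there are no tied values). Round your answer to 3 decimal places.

0.600

Rank w: 2, 4, 1, 5, 3
Rank z: 3, 5, 2, 4, 1
d = rank(w) − rank(z): -1, -1, -1, 1, 2; Σd² = 8
ρ = 1 − 6Σd² / [n(n²−1)] = 1 − 6×8 / (5×24) = 1 − 48/120 ≈ 0.600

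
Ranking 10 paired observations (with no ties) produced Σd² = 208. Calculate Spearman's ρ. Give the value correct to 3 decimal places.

-0.261

ρ = 1 − 6Σd² / [n(n²−1)] = 1 − 6×208 / (10×99)
  = 1 − 1248/990 = 1 − 1.2606 ≈ -0.261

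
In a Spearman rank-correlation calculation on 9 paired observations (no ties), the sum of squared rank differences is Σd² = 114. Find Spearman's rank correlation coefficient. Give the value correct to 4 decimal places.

0.0500

ρ = 1 − 6Σd² / [n(n²−1)] = 1 − 6×114 / (9×80)
  = 1 − 684/720 = 1 − 0.95000 ≈ 0.0500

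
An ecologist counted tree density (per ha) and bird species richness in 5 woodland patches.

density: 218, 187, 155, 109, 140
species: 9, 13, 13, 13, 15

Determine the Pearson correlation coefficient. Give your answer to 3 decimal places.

-0.727

n = 5, Σx = 809, Σy = 63, Σx² = 137999, Σy² = 813, Σxy = 9925
nΣxy − ΣxΣy = 49625 − 50967 = -1342
nΣx² − (Σx)² = 689995 − 654481 = 35514; nΣy² − (Σy)² = 4065 − 3969 = 96
r = -1342 / √(35514 × 96) = -1342 / 1846.4409 ≈ -0.727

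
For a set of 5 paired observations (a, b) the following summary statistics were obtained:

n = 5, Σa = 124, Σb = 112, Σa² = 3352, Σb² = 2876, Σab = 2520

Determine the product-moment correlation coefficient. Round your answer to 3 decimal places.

-0.808

r = (nΣab − ΣaΣb) / √[(nΣa² − (Σa)²)(nΣb² − (Σb)²)]
Numerator: 5×2520 − 124×112 = -1288
Denominator: √[(16760 − 15376)(14380 − 12544)] = √[1384 × 1836] = 1594.0590
r = -1288 / 1594.0590 ≈ -0.808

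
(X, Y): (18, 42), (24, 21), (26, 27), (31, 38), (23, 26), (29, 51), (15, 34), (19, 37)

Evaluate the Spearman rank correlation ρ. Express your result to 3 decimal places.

0.143

Rank X: 2, 5, 6, 8, 4, 7, 1, 3
Rank Y: 7, 1, 3, 6, 2, 8, 4, 5
d = rank(X) − rank(Y): -5, 4, 3, 2, 2, -1, -3, -2; Σd² = 72
ρ = 1 − 6Σd² / [n(n²−1)] = 1 − 6×72 / (8×63) = 1 − 432/504 ≈ 0.143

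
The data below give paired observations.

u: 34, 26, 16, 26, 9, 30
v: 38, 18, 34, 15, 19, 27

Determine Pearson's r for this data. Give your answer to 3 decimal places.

0.291

n = 6, Σu = 141, Σv = 151, Σu² = 3745, Σv² = 4239, Σuv = 3675
nΣuv − ΣuΣv = 22050 − 21291 = 759
nΣu² − (Σu)² = 22470 − 19881 = 2589; nΣv² − (Σv)² = 25434 − 22801 = 2633
r = 759 / √(2589 × 2633) = 759 / 2610.9073 ≈ 0.291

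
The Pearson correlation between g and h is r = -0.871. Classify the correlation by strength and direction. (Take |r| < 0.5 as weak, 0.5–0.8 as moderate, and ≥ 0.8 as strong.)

strong negative

r = -0.871 < 0 so the relationship is negative.
|r| = 0.871, which falls in the strong range.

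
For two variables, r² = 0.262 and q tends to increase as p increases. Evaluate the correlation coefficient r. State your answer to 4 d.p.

0.5119

|r| = √0.262 = 0.5119
The association is positive, so r = 0.5119.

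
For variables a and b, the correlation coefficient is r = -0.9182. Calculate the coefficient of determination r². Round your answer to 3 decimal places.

r² = (-0.9182)² = 0.843

0.843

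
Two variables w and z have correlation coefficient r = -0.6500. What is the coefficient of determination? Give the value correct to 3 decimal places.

0.423

r² = (-0.6500)² = 0.423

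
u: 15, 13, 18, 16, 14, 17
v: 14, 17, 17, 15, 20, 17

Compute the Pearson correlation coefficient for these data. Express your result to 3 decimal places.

-0.207

n = 6, Σu = 93, Σv = 100, Σu² = 1459, Σv² = 1688, Σuv = 1546
nΣuv − ΣuΣv = 9276 − 9300 = -24
nΣu² − (Σu)² = 8754 − 8649 = 105; nΣv² − (Σv)² = 10128 − 10000 = 128
r = -24 / √(105 × 128) = -24 / 115.9310 ≈ -0.207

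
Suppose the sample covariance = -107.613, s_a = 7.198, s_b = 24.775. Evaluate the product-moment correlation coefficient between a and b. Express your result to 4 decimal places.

r = Cov(a,b) / (s_a · s_b) = -107.613 / (7.198 × 24.775)
  = -107.613 / 178.3305 ≈ -0.6034

-0.6034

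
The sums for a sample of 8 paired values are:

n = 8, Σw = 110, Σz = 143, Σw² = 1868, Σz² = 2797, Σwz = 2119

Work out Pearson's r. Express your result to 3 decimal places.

r = (nΣwz − ΣwΣz) / √[(nΣw² − (Σw)²)(nΣz² − (Σz)²)]
Numerator: 8×2119 − 110×143 = 1222
Denominator: √[(14944 − 12100)(22376 − 20449)] = √[2844 × 1927] = 2341.0229
r = 1222 / 2341.0229 ≈ 0.522

0.522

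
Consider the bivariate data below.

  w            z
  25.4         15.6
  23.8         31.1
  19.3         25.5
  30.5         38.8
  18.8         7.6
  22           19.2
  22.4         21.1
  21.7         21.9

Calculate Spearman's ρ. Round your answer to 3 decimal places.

Rank w: 7, 6, 2, 8, 1, 4, 5, 3
Rank z: 2, 7, 6, 8, 1, 3, 4, 5
d = rank(w) − rank(z): 5, -1, -4, 0, 0, 1, 1, -2; Σd² = 48
ρ = 1 − 6Σd² / [n(n²−1)] = 1 − 6×48 / (8×63) = 1 − 288/504 ≈ 0.429

0.429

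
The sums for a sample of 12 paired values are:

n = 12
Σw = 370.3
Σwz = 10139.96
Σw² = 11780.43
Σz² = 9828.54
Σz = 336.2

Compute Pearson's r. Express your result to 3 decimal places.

r = (nΣwz − ΣwΣz) / √[(nΣw² − (Σw)²)(nΣz² − (Σz)²)]
Numerator: 12×10139.96 − 370.3×336.2 = -2815.34
Denominator: √[(141365.16 − 137122.09)(117942.48 − 113030.44)] = √[4243.07 × 4912.04] = 4565.3181
r = -2815.34 / 4565.3181 ≈ -0.617

-0.617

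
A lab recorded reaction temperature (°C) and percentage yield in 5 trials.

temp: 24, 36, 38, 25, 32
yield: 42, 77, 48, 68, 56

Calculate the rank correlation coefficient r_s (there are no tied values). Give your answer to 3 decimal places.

0.300

Rank temp: 1, 4, 5, 2, 3
Rank yield: 1, 5, 2, 4, 3
d = rank(temp) − rank(yield): 0, -1, 3, -2, 0; Σd² = 14
ρ = 1 − 6Σd² / [n(n²−1)] = 1 − 6×14 / (5×24) = 1 − 84/120 ≈ 0.300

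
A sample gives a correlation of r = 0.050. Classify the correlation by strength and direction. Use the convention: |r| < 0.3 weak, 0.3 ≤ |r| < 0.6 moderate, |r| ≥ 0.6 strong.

r = 0.050 > 0 so the relationship is positive.
|r| = 0.050, which falls in the weak range.

weak positive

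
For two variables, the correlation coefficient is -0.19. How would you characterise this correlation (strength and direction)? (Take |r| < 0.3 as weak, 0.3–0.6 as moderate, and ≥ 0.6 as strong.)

r = -0.19 < 0 so the relationship is negative.
|r| = 0.19, which falls in the weak range.

weak negative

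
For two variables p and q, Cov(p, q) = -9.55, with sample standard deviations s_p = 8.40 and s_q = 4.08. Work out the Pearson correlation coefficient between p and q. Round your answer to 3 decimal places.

r = Cov(p,q) / (s_p · s_q) = -9.55 / (8.40 × 4.08)
  = -9.55 / 34.2720 ≈ -0.279

-0.279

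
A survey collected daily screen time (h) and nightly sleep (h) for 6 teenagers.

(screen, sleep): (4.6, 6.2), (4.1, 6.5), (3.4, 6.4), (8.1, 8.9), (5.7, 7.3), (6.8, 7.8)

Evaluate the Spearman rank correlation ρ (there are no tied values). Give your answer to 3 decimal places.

0.829

Rank screen: 3, 2, 1, 6, 4, 5
Rank sleep: 1, 3, 2, 6, 4, 5
d = rank(screen) − rank(sleep): 2, -1, -1, 0, 0, 0; Σd² = 6
ρ = 1 − 6Σd² / [n(n²−1)] = 1 − 6×6 / (6×35) = 1 − 36/210 ≈ 0.829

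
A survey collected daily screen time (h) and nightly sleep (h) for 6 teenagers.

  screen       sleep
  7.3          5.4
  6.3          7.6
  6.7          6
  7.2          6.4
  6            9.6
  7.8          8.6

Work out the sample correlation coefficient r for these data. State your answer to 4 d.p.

-0.3390

n = 6, Σx = 41.3, Σy = 43.6, Σx² = 286.55, Σy² = 330, Σxy = 298.26
nΣxy − ΣxΣy = 1789.56 − 1800.68 = -11.12
nΣx² − (Σx)² = 1719.3 − 1705.69 = 13.61; nΣy² − (Σy)² = 1980 − 1900.96 = 79.04
r = -11.12 / √(13.61 × 79.04) = -11.12 / 32.7984 ≈ -0.3390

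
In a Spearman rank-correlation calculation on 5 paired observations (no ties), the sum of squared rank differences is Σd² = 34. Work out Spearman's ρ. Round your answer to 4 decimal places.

-0.7000

ρ = 1 − 6Σd² / [n(n²−1)] = 1 − 6×34 / (5×24)
  = 1 − 204/120 = 1 − 1.70000 ≈ -0.7000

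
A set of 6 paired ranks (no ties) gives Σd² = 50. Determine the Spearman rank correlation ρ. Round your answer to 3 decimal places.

ρ = 1 − 6Σd² / [n(n²−1)] = 1 − 6×50 / (6×35)
  = 1 − 300/210 = 1 − 1.4286 ≈ -0.429

-0.429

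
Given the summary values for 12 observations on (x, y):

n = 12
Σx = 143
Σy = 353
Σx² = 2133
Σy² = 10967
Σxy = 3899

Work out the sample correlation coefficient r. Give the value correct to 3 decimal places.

-0.615

r = (nΣxy − ΣxΣy) / √[(nΣx² − (Σx)²)(nΣy² − (Σy)²)]
Numerator: 12×3899 − 143×353 = -3691
Denominator: √[(25596 − 20449)(131604 − 124609)] = √[5147 × 6995] = 6000.2721
r = -3691 / 6000.2721 ≈ -0.615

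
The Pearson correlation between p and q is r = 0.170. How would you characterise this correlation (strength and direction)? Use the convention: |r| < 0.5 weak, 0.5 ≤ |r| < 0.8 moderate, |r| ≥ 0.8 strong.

weak positive

r = 0.170 > 0 so the relationship is positive.
|r| = 0.170, which falls in the weak range.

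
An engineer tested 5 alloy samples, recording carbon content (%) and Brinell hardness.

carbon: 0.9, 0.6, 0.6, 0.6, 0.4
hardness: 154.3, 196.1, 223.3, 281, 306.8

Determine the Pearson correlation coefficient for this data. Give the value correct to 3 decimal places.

-0.863

n = 5, Σx = 3.1, Σy = 1161.5, Σx² = 2.05, Σy² = 285213.83, Σxy = 681.83
nΣxy − ΣxΣy = 3409.15 − 3600.65 = -191.5
nΣx² − (Σx)² = 10.25 − 9.61 = 0.64; nΣy² − (Σy)² = 1426069.15 − 1349082.25 = 76986.9
r = -191.5 / √(0.64 × 76986.9) = -191.5 / 221.9721 ≈ -0.863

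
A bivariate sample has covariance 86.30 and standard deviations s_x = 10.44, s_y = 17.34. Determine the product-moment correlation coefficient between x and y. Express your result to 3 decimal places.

0.477

r = Cov(x,y) / (s_x · s_y) = 86.30 / (10.44 × 17.34)
  = 86.30 / 181.0296 ≈ 0.477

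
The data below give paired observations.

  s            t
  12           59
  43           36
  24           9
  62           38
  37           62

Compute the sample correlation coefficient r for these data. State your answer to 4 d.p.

-0.0865

n = 5, Σs = 178, Σt = 204, Σs² = 7782, Σt² = 10146, Σst = 7122
nΣst − ΣsΣt = 35610 − 36312 = -702
nΣs² − (Σs)² = 38910 − 31684 = 7226; nΣt² − (Σt)² = 50730 − 41616 = 9114
r = -702 / √(7226 × 9114) = -702 / 8115.2797 ≈ -0.0865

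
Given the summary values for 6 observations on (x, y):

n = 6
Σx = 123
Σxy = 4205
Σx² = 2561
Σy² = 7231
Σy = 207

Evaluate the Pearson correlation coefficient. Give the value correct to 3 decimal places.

r = (nΣxy − ΣxΣy) / √[(nΣx² − (Σx)²)(nΣy² − (Σy)²)]
Numerator: 6×4205 − 123×207 = -231
Denominator: √[(15366 − 15129)(43386 − 42849)] = √[237 × 537] = 356.7478
r = -231 / 356.7478 ≈ -0.648

-0.648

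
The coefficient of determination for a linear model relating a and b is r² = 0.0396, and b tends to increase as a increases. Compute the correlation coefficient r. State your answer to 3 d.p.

0.199

|r| = √0.0396 = 0.199
The association is positive, so r = 0.199.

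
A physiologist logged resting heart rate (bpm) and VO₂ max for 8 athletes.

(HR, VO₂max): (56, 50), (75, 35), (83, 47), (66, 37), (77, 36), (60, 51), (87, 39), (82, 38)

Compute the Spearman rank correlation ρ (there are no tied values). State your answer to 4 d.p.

Rank HR: 1, 4, 7, 3, 5, 2, 8, 6
Rank VO₂max: 7, 1, 6, 3, 2, 8, 5, 4
d = rank(HR) − rank(VO₂max): -6, 3, 1, 0, 3, -6, 3, 2; Σd² = 104
ρ = 1 − 6Σd² / [n(n²−1)] = 1 − 6×104 / (8×63) = 1 − 624/504 ≈ -0.2381

-0.2381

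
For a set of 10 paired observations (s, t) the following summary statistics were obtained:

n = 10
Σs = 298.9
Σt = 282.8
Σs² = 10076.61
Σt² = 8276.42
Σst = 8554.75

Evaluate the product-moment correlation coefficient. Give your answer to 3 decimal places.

0.180

r = (nΣst − ΣsΣt) / √[(nΣs² − (Σs)²)(nΣt² − (Σt)²)]
Numerator: 10×8554.75 − 298.9×282.8 = 1018.58
Denominator: √[(100766.1 − 89341.21)(82764.2 − 79975.84)] = √[11424.89 × 2788.36] = 5644.1745
r = 1018.58 / 5644.1745 ≈ 0.180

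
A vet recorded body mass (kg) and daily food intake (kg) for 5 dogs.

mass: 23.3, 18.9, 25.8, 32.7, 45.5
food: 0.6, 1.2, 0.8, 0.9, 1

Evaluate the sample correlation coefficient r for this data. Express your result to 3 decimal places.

0.070

n = 5, Σx = 146.2, Σy = 4.5, Σx² = 4705.28, Σy² = 4.25, Σxy = 132.23
nΣxy − ΣxΣy = 661.15 − 657.9 = 3.25
nΣx² − (Σx)² = 23526.4 − 21374.44 = 2151.96; nΣy² − (Σy)² = 21.25 − 20.25 = 1
r = 3.25 / √(2151.96 × 1) = 3.25 / 46.3892 ≈ 0.070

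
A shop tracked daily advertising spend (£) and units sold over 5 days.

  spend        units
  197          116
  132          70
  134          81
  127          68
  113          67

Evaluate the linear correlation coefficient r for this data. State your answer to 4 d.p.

0.9770

n = 5, Σx = 703, Σy = 402, Σx² = 103087, Σy² = 34030, Σxy = 59153
nΣxy − ΣxΣy = 295765 − 282606 = 13159
nΣx² − (Σx)² = 515435 − 494209 = 21226; nΣy² − (Σy)² = 170150 − 161604 = 8546
r = 13159 / √(21226 × 8546) = 13159 / 13468.3851 ≈ 0.9770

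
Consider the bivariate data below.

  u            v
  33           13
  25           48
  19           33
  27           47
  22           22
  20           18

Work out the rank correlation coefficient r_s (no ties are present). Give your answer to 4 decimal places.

Rank u: 6, 4, 1, 5, 3, 2
Rank v: 1, 6, 4, 5, 3, 2
d = rank(u) − rank(v): 5, -2, -3, 0, 0, 0; Σd² = 38
ρ = 1 − 6Σd² / [n(n²−1)] = 1 − 6×38 / (6×35) = 1 − 228/210 ≈ -0.0857

-0.0857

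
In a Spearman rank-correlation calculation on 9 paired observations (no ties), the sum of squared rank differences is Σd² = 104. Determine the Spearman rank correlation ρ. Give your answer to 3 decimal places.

0.133

ρ = 1 − 6Σd² / [n(n²−1)] = 1 − 6×104 / (9×80)
  = 1 − 624/720 = 1 − 0.8667 ≈ 0.133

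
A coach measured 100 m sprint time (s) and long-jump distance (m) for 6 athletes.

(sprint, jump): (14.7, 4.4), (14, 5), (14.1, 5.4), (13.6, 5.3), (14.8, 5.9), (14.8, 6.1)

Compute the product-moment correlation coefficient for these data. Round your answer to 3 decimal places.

0.258

n = 6, Σx = 86, Σy = 32.1, Σx² = 1233.94, Σy² = 173.63, Σxy = 460.5
nΣxy − ΣxΣy = 2763 − 2760.6 = 2.4
nΣx² − (Σx)² = 7403.64 − 7396 = 7.64; nΣy² − (Σy)² = 1041.78 − 1030.41 = 11.37
r = 2.4 / √(7.64 × 11.37) = 2.4 / 9.3202 ≈ 0.258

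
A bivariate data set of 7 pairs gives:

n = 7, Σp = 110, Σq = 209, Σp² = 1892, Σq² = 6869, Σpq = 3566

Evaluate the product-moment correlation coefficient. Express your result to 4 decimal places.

0.8788

r = (nΣpq − ΣpΣq) / √[(nΣp² − (Σp)²)(nΣq² − (Σq)²)]
Numerator: 7×3566 − 110×209 = 1972
Denominator: √[(13244 − 12100)(48083 − 43681)] = √[1144 × 4402] = 2244.0784
r = 1972 / 2244.0784 ≈ 0.8788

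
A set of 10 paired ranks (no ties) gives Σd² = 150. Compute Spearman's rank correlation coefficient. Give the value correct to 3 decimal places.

0.091

ρ = 1 − 6Σd² / [n(n²−1)] = 1 − 6×150 / (10×99)
  = 1 − 900/990 = 1 − 0.9091 ≈ 0.091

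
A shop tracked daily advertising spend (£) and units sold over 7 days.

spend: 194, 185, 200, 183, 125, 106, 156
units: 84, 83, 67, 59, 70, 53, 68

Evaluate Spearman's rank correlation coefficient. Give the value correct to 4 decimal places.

Rank spend: 6, 5, 7, 4, 2, 1, 3
Rank units: 7, 6, 3, 2, 5, 1, 4
d = rank(spend) − rank(units): -1, -1, 4, 2, -3, 0, -1; Σd² = 32
ρ = 1 − 6Σd² / [n(n²−1)] = 1 − 6×32 / (7×48) = 1 − 192/336 ≈ 0.4286

0.4286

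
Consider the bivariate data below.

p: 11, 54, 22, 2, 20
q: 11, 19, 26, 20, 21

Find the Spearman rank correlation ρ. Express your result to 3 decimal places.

Rank p: 2, 5, 4, 1, 3
Rank q: 1, 2, 5, 3, 4
d = rank(p) − rank(q): 1, 3, -1, -2, -1; Σd² = 16
ρ = 1 − 6Σd² / [n(n²−1)] = 1 − 6×16 / (5×24) = 1 − 96/120 ≈ 0.200

0.200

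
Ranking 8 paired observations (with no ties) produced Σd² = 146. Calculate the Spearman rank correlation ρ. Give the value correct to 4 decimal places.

-0.7381

ρ = 1 − 6Σd² / [n(n²−1)] = 1 − 6×146 / (8×63)
  = 1 − 876/504 = 1 − 1.73810 ≈ -0.7381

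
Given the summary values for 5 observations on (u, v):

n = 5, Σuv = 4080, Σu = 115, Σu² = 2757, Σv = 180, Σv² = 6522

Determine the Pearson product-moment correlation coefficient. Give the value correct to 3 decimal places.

-0.875

r = (nΣuv − ΣuΣv) / √[(nΣu² − (Σu)²)(nΣv² − (Σv)²)]
Numerator: 5×4080 − 115×180 = -300
Denominator: √[(13785 − 13225)(32610 − 32400)] = √[560 × 210] = 342.9286
r = -300 / 342.9286 ≈ -0.875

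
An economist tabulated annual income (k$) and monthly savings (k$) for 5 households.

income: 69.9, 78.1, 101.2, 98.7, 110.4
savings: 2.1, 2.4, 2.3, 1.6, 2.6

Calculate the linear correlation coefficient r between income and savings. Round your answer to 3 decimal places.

n = 5, Σx = 458.3, Σy = 11, Σx² = 43156.91, Σy² = 24.78, Σxy = 1011.95
nΣxy − ΣxΣy = 5059.75 − 5041.3 = 18.45
nΣx² − (Σx)² = 215784.55 − 210038.89 = 5745.66; nΣy² − (Σy)² = 123.9 − 121 = 2.9
r = 18.45 / √(5745.66 × 2.9) = 18.45 / 129.0830 ≈ 0.143

0.143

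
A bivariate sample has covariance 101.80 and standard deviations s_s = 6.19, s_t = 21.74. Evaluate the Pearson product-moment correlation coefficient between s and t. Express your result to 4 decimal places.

r = Cov(s,t) / (s_s · s_t) = 101.80 / (6.19 × 21.74)
  = 101.80 / 134.5706 ≈ 0.7565

0.7565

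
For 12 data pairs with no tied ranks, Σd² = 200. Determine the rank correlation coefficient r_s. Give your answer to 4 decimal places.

0.3007

ρ = 1 − 6Σd² / [n(n²−1)] = 1 − 6×200 / (12×143)
  = 1 − 1200/1716 = 1 − 0.69930 ≈ 0.3007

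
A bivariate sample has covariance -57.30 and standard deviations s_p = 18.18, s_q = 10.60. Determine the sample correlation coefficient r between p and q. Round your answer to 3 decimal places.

r = Cov(p,q) / (s_p · s_q) = -57.30 / (18.18 × 10.60)
  = -57.30 / 192.7080 ≈ -0.297

-0.297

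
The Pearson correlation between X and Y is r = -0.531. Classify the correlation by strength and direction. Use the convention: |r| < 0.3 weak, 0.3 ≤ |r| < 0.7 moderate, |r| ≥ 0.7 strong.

r = -0.531 < 0 so the relationship is negative.
|r| = 0.531, which falls in the moderate range.

moderate negative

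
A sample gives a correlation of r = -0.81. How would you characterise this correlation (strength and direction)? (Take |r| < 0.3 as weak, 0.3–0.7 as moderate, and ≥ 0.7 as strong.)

r = -0.81 < 0 so the relationship is negative.
|r| = 0.81, which falls in the strong range.

strong negative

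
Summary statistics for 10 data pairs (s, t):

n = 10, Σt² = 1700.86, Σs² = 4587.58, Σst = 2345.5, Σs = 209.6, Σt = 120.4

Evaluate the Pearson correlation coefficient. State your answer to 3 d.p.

r = (nΣst − ΣsΣt) / √[(nΣs² − (Σs)²)(nΣt² − (Σt)²)]
Numerator: 10×2345.5 − 209.6×120.4 = -1780.84
Denominator: √[(45875.8 − 43932.16)(17008.6 − 14496.16)] = √[1943.64 × 2512.44] = 2209.8142
r = -1780.84 / 2209.8142 ≈ -0.806

-0.806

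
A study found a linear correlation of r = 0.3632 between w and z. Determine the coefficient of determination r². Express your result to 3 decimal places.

0.132

r² = (0.3632)² = 0.132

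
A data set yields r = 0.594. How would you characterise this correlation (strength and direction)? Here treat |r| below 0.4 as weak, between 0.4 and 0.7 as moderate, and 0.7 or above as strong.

moderate positive

r = 0.594 > 0 so the relationship is positive.
|r| = 0.594, which falls in the moderate range.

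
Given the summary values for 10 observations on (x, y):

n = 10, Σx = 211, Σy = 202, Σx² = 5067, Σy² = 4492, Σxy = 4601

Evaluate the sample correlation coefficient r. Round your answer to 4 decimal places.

0.6734

r = (nΣxy − ΣxΣy) / √[(nΣx² − (Σx)²)(nΣy² − (Σy)²)]
Numerator: 10×4601 − 211×202 = 3388
Denominator: √[(50670 − 44521)(44920 − 40804)] = √[6149 × 4116] = 5030.8333
r = 3388 / 5030.8333 ≈ 0.6734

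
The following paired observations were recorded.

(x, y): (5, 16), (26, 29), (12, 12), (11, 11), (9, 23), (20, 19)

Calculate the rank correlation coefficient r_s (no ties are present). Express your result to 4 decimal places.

Rank x: 1, 6, 4, 3, 2, 5
Rank y: 3, 6, 2, 1, 5, 4
d = rank(x) − rank(y): -2, 0, 2, 2, -3, 1; Σd² = 22
ρ = 1 − 6Σd² / [n(n²−1)] = 1 − 6×22 / (6×35) = 1 − 132/210 ≈ 0.3714

0.3714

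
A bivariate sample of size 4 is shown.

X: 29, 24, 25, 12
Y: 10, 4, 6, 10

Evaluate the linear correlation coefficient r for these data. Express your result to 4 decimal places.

n = 4, ΣX = 90, ΣY = 30, ΣX² = 2186, ΣY² = 252, ΣXY = 656
nΣXY − ΣXΣY = 2624 − 2700 = -76
nΣX² − (ΣX)² = 8744 − 8100 = 644; nΣY² − (ΣY)² = 1008 − 900 = 108
r = -76 / √(644 × 108) = -76 / 263.7271 ≈ -0.2882

-0.2882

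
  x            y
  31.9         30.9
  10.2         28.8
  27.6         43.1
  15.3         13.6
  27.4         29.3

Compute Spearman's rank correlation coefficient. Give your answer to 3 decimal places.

0.800

Rank x: 5, 1, 4, 2, 3
Rank y: 4, 2, 5, 1, 3
d = rank(x) − rank(y): 1, -1, -1, 1, 0; Σd² = 4
ρ = 1 − 6Σd² / [n(n²−1)] = 1 − 6×4 / (5×24) = 1 − 24/120 ≈ 0.800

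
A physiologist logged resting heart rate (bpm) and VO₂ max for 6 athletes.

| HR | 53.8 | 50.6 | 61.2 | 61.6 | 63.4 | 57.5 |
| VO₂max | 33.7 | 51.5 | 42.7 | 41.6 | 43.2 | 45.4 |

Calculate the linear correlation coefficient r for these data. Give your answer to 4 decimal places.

n = 6, Σx = 348.1, Σy = 258.1, Σx² = 20320.61, Σy² = 11269.19, Σxy = 14944.14
nΣxy − ΣxΣy = 89664.84 − 89844.61 = -179.77
nΣx² − (Σx)² = 121923.66 − 121173.61 = 750.05; nΣy² − (Σy)² = 67615.14 − 66615.61 = 999.53
r = -179.77 / √(750.05 × 999.53) = -179.77 / 865.8507 ≈ -0.2076

-0.2076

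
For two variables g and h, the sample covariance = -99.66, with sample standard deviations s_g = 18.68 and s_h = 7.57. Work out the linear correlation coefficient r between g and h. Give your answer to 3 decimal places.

-0.705

r = Cov(g,h) / (s_g · s_h) = -99.66 / (18.68 × 7.57)
  = -99.66 / 141.4076 ≈ -0.705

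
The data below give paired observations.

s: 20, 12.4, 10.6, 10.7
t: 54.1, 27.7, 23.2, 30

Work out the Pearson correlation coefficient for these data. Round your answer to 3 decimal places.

0.971

n = 4, Σs = 53.7, Σt = 135, Σs² = 780.61, Σt² = 5132.34, Σst = 1992.4
nΣst − ΣsΣt = 7969.6 − 7249.5 = 720.1
nΣs² − (Σs)² = 3122.44 − 2883.69 = 238.75; nΣt² − (Σt)² = 20529.36 − 18225 = 2304.36
r = 720.1 / √(238.75 × 2304.36) = 720.1 / 741.7317 ≈ 0.971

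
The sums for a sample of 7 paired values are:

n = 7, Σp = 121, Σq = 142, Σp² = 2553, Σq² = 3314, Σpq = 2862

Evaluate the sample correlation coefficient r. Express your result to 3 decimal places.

0.911

r = (nΣpq − ΣpΣq) / √[(nΣp² − (Σp)²)(nΣq² − (Σq)²)]
Numerator: 7×2862 − 121×142 = 2852
Denominator: √[(17871 − 14641)(23198 − 20164)] = √[3230 × 3034] = 3130.4664
r = 2852 / 3130.4664 ≈ 0.911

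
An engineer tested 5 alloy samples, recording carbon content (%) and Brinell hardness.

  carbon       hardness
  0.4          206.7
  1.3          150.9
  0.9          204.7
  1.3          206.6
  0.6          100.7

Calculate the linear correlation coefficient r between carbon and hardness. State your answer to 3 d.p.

0.123

n = 5, Σx = 4.5, Σy = 869.6, Σx² = 4.71, Σy² = 160221.84, Σxy = 792.08
nΣxy − ΣxΣy = 3960.4 − 3913.2 = 47.2
nΣx² − (Σx)² = 23.55 − 20.25 = 3.3; nΣy² − (Σy)² = 801109.2 − 756204.16 = 44905.04
r = 47.2 / √(3.3 × 44905.04) = 47.2 / 384.9502 ≈ 0.123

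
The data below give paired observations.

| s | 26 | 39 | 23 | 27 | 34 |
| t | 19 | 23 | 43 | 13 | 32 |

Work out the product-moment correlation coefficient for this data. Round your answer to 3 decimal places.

n = 5, Σs = 149, Σt = 130, Σs² = 4611, Σt² = 3932, Σst = 3819
nΣst − ΣsΣt = 19095 − 19370 = -275
nΣs² − (Σs)² = 23055 − 22201 = 854; nΣt² − (Σt)² = 19660 − 16900 = 2760
r = -275 / √(854 × 2760) = -275 / 1535.2654 ≈ -0.179

-0.179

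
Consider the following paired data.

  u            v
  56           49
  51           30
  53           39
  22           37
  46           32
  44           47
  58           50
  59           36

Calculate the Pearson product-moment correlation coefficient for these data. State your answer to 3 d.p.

n = 8, Σu = 389, Σv = 320, Σu² = 19927, Σv² = 13220, Σuv = 15719
nΣuv − ΣuΣv = 125752 − 124480 = 1272
nΣu² − (Σu)² = 159416 − 151321 = 8095; nΣv² − (Σv)² = 105760 − 102400 = 3360
r = 1272 / √(8095 × 3360) = 1272 / 5215.2852 ≈ 0.244

0.244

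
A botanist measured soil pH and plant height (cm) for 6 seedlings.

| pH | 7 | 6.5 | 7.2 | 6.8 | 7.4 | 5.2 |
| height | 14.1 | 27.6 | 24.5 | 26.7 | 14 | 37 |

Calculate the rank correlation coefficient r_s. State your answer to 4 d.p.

-0.9429

Rank pH: 4, 2, 5, 3, 6, 1
Rank height: 2, 5, 3, 4, 1, 6
d = rank(pH) − rank(height): 2, -3, 2, -1, 5, -5; Σd² = 68
ρ = 1 − 6Σd² / [n(n²−1)] = 1 − 6×68 / (6×35) = 1 − 408/210 ≈ -0.9429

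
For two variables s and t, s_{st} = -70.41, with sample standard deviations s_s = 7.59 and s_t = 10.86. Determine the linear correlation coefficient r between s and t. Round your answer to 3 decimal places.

r = Cov(s,t) / (s_s · s_t) = -70.41 / (7.59 × 10.86)
  = -70.41 / 82.4274 ≈ -0.854

-0.854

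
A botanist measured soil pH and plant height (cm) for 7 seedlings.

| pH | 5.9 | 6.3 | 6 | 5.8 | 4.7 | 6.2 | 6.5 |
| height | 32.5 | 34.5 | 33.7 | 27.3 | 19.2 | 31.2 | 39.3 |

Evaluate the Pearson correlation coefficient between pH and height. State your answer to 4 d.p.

0.9458

n = 7, Σx = 41.4, Σy = 217.7, Σx² = 246.92, Σy² = 7014.05, Σxy = 1308.77
nΣxy − ΣxΣy = 9161.39 − 9012.78 = 148.61
nΣx² − (Σx)² = 1728.44 − 1713.96 = 14.48; nΣy² − (Σy)² = 49098.35 − 47393.29 = 1705.06
r = 148.61 / √(14.48 × 1705.06) = 148.61 / 157.1282 ≈ 0.9458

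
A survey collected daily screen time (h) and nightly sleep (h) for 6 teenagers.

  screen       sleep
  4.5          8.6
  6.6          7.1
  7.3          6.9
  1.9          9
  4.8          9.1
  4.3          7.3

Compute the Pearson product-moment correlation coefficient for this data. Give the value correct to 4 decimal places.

n = 6, Σx = 29.4, Σy = 48, Σx² = 162.24, Σy² = 389.08, Σxy = 228.1
nΣxy − ΣxΣy = 1368.6 − 1411.2 = -42.6
nΣx² − (Σx)² = 973.44 − 864.36 = 109.08; nΣy² − (Σy)² = 2334.48 − 2304 = 30.48
r = -42.6 / √(109.08 × 30.48) = -42.6 / 57.6607 ≈ -0.7388

-0.7388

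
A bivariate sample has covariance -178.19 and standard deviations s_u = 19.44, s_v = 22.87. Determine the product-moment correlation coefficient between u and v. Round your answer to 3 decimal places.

r = Cov(u,v) / (s_u · s_v) = -178.19 / (19.44 × 22.87)
  = -178.19 / 444.5928 ≈ -0.401

-0.401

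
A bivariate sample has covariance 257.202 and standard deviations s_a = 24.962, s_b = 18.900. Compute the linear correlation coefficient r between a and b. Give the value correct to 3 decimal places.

0.545

r = Cov(a,b) / (s_a · s_b) = 257.202 / (24.962 × 18.900)
  = 257.202 / 471.7818 ≈ 0.545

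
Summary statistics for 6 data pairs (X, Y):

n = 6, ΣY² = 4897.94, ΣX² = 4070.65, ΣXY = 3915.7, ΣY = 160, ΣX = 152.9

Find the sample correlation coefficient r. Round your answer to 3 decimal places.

-0.487

r = (nΣXY − ΣXΣY) / √[(nΣX² − (ΣX)²)(nΣY² − (ΣY)²)]
Numerator: 6×3915.7 − 152.9×160 = -969.8
Denominator: √[(24423.9 − 23378.41)(29387.64 − 25600)] = √[1045.49 × 3787.64] = 1989.9597
r = -969.8 / 1989.9597 ≈ -0.487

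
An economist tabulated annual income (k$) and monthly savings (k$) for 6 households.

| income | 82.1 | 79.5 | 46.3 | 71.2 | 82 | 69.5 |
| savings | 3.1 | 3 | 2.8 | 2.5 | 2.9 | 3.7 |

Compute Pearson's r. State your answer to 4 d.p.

0.1397

n = 6, Σx = 430.6, Σy = 18, Σx² = 31828.04, Σy² = 54.8, Σxy = 1295.6
nΣxy − ΣxΣy = 7773.6 − 7750.8 = 22.8
nΣx² − (Σx)² = 190968.24 − 185416.36 = 5551.88; nΣy² − (Σy)² = 328.8 − 324 = 4.8
r = 22.8 / √(5551.88 × 4.8) = 22.8 / 163.2453 ≈ 0.1397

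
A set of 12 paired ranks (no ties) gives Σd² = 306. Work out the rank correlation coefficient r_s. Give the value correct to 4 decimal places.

-0.0699

ρ = 1 − 6Σd² / [n(n²−1)] = 1 − 6×306 / (12×143)
  = 1 − 1836/1716 = 1 − 1.06993 ≈ -0.0699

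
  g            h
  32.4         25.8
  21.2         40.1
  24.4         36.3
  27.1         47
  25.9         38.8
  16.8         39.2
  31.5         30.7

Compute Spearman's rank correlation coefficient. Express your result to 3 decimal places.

-0.571

Rank g: 7, 2, 3, 5, 4, 1, 6
Rank h: 1, 6, 3, 7, 4, 5, 2
d = rank(g) − rank(h): 6, -4, 0, -2, 0, -4, 4; Σd² = 88
ρ = 1 − 6Σd² / [n(n²−1)] = 1 − 6×88 / (7×48) = 1 − 528/336 ≈ -0.571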